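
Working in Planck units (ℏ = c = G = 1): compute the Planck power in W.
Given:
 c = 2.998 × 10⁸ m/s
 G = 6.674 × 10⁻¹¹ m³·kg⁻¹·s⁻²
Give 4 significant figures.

3.629 × 10⁵² W

Dimensional analysis gives P_P = c⁵/G.
  = 2.422 × 10⁴² / 6.674 × 10⁻¹¹
  = 3.629 × 10⁵² W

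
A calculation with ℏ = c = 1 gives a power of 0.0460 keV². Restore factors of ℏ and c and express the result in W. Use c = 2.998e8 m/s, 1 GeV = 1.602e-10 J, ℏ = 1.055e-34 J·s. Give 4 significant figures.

11.19 W

Power is [E]/[T] = [E]²/ℏ.
1 GeV² → 1/ℏ × (1 GeV in J)² = 2.433e14 W.
Convert the energy scale: 0.0460 keV² = 4.60e-14 GeV².
Result: 4.60e-14 × 2.433e14 = 11.19 W.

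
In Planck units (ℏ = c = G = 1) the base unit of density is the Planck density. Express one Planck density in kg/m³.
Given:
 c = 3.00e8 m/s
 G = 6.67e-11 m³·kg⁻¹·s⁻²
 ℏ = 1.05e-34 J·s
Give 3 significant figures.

ρ_P = c⁵/(ℏG²)
  = 2.43e42 / 4.67e-55
  = 5.20e96 kg/m³

5.20e96 kg/m³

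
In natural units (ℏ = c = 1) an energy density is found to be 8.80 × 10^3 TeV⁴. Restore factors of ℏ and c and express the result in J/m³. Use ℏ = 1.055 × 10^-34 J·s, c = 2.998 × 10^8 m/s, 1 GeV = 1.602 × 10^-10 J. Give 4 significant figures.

[E]/[L]³ = [E]⁴/(ℏc)³; restore (ℏc)⁻³.
1 GeV⁴ → 1/(ℏc)³ × (1 GeV in J)⁴ = 2.082 × 10^37 J/m³.
Convert the energy scale: 8.80 × 10^3 TeV⁴ = 8.80 × 10^15 GeV⁴.
Result: 8.80 × 10^15 × 2.082 × 10^37 = 1.832 × 10^53 J/m³.

1.832 × 10^53 J/m³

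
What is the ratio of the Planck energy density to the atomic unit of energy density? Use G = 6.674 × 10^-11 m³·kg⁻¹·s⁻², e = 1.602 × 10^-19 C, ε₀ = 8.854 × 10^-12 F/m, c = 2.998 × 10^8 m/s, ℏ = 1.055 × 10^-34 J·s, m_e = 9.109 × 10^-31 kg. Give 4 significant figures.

1.581 × 10^100

Planck energy density: u_P = c⁷/(ℏG²) = 4.632 × 10^113 J/m³
atomic unit of energy density: u_au = E_h/a₀³ = m_e⁴e¹⁰/((4πε₀)⁵ℏ⁸) = 2.929 × 10^13 J/m³
ratio = 4.632 × 10^113 / 2.929 × 10^13 = 1.581 × 10^100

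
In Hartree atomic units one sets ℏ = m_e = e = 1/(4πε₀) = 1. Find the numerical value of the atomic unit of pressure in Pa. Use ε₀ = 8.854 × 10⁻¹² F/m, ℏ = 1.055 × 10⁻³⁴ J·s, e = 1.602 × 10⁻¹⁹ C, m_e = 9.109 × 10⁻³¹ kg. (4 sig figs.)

2.929 × 10¹³ Pa

P_au = E_h/a₀³ = m_e⁴e¹⁰/((4πε₀)⁵ℏ⁸)
E_h = 4.354 × 10⁻¹⁸ J
a₀ = 5.297 × 10⁻¹¹ m
E_h/a₀³ = 2.929 × 10¹³ Pa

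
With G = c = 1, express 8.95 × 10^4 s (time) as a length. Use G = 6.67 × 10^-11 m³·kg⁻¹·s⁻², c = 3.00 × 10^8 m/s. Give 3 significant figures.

Time → length via c.
8.95 × 10^4 s × (c) = 2.69 × 10^13 m

2.69 × 10^13 m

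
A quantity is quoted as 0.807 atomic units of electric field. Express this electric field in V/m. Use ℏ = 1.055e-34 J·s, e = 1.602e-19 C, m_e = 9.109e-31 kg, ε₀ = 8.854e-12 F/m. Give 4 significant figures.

One atomic unit of electric field: E_au = E_h/(e a₀) = m_e²e⁵/((4πε₀)³ℏ⁴) = 5.131e11 V/m.
0.807 × 5.131e11 V/m = 4.141e11 V/m

4.141e11 V/m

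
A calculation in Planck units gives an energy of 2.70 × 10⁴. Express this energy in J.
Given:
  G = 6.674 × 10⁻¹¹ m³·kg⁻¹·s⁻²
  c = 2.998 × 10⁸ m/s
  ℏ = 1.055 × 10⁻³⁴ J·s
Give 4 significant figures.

5.283 × 10¹³ J

One Planck energy: E_P = √(ℏc⁵/G) = 1.957 × 10⁹ J.
2.70 × 10⁴ × 1.957 × 10⁹ J = 5.283 × 10¹³ J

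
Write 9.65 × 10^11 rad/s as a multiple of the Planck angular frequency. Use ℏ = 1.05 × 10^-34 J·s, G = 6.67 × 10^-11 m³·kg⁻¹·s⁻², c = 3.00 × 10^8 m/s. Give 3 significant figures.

Planck angular frequency: ω_P = √(c⁵/(ℏG)) = 1.86 × 10^43 rad/s.
9.65 × 10^11 / 1.86 × 10^43 = 5.18 × 10^-32

5.18 × 10^-32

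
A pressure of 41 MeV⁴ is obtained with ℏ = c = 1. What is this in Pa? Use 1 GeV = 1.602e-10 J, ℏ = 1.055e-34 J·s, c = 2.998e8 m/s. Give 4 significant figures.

Pressure is [E]/[L]³ = [E]⁴/(ℏc)³.
1 GeV⁴ → 1/(ℏc)³ × (1 GeV in J)⁴ = 2.082e37 Pa.
Convert the energy scale: 41 MeV⁴ = 4.10e-11 GeV⁴.
Result: 4.10e-11 × 2.082e37 = 8.535e26 Pa.

8.535e26 Pa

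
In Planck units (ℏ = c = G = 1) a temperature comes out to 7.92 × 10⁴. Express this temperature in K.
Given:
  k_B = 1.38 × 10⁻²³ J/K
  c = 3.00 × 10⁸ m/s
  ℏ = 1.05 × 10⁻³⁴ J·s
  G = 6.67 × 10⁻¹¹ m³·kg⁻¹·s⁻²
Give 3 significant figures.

One Planck temperature: T_P = √(ℏc⁵/G) / k_B = 1.42 × 10³² K.
7.92 × 10⁴ × 1.42 × 10³² K = 1.12 × 10³⁷ K

1.12 × 10³⁷ K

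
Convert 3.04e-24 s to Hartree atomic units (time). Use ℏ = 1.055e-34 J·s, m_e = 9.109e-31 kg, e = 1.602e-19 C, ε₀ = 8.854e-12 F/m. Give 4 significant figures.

atomic unit of time: τ_au = (4πε₀)²ℏ³/(m_e e⁴) = 2.423e-17 s.
3.04e-24 / 2.423e-17 = 1.255e-7

1.255e-7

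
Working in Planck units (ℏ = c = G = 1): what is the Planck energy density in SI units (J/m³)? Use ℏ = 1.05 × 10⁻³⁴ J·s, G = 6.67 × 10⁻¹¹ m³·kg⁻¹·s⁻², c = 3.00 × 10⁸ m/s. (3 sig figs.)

4.68 × 10¹¹³ J/m³

Dimensional analysis gives u_P = c⁷/(ℏG²).
  = 2.19 × 10⁵⁹ / 4.67 × 10⁻⁵⁵
  = 4.68 × 10¹¹³ J/m³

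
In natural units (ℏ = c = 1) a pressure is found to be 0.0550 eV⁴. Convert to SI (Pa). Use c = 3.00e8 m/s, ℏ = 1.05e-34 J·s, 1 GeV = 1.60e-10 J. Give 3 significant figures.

1.15 Pa

Pressure is [E]/[L]³ = [E]⁴/(ℏc)³.
1 GeV⁴ → 1/(ℏc)³ × (1 GeV in J)⁴ = 2.10e37 Pa.
Convert the energy scale: 0.0550 eV⁴ = 5.50e-38 GeV⁴.
Result: 5.50e-38 × 2.10e37 = 1.15 Pa.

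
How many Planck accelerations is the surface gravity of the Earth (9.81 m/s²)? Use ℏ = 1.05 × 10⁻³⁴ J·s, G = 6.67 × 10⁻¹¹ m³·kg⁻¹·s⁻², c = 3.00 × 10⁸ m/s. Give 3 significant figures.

Planck acceleration: a_P = √(c⁷/(ℏG)) = 5.59 × 10⁵¹ m/s².
9.81 / 5.59 × 10⁵¹ = 1.76 × 10⁻⁵¹

1.76 × 10⁻⁵¹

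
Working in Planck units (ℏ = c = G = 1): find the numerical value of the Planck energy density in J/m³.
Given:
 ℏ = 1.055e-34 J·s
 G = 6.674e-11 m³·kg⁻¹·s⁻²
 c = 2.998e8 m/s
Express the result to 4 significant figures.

Dimensional analysis gives u_P = c⁷/(ℏG²).
  = 2.177e59 / 4.699e-55
  = 4.632e113 J/m³

4.632e113 J/m³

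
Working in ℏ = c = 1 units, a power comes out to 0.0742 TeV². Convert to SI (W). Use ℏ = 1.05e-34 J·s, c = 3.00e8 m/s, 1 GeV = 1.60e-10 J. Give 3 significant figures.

1.81e19 W

Power is [E]/[T] = [E]²/ℏ.
1 GeV² → 1/ℏ × (1 GeV in J)² = 2.44e14 W.
Convert the energy scale: 0.0742 TeV² = 7.42e4 GeV².
Result: 7.42e4 × 2.44e14 = 1.81e19 W.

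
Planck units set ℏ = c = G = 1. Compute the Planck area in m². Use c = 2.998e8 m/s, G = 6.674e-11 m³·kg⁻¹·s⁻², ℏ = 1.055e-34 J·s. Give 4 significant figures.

2.613e-70 m²

Dimensional analysis gives A_P = ℏG/c³.
  = 7.041e-45 / 2.695e25
  = 2.613e-70 m²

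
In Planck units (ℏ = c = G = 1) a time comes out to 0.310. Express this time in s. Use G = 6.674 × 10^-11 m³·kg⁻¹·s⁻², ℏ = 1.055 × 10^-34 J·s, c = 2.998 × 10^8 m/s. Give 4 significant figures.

One Planck time: t_P = √(ℏG/c⁵) = 5.392 × 10^-44 s.
0.310 × 5.392 × 10^-44 s = 1.671 × 10^-44 s

1.671 × 10^-44 s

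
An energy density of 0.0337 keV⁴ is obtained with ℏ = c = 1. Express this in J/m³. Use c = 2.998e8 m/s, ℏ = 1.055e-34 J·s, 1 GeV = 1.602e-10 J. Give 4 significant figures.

[E]/[L]³ = [E]⁴/(ℏc)³; restore (ℏc)⁻³.
1 GeV⁴ → 1/(ℏc)³ × (1 GeV in J)⁴ = 2.082e37 J/m³.
Convert the energy scale: 0.0337 keV⁴ = 3.37e-26 GeV⁴.
Result: 3.37e-26 × 2.082e37 = 7.015e11 J/m³.

7.015e11 J/m³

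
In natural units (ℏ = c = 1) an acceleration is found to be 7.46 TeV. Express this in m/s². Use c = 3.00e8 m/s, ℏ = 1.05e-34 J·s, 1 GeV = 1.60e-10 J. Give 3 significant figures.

Acceleration is [L]/[T]² = c·[E]/ℏ.
1 GeV → c/ℏ × (1 GeV in J) = 4.57e32 m/s².
Convert the energy scale: 7.46 TeV = 7.46e3 GeV.
Result: 7.46e3 × 4.57e32 = 3.41e36 m/s².

3.41e36 m/s²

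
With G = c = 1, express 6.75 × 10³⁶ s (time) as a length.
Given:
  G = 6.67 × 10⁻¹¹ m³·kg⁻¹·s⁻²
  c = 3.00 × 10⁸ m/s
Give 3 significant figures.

2.02 × 10⁴⁵ m

Time → length via c.
6.75 × 10³⁶ s × (c) = 2.02 × 10⁴⁵ m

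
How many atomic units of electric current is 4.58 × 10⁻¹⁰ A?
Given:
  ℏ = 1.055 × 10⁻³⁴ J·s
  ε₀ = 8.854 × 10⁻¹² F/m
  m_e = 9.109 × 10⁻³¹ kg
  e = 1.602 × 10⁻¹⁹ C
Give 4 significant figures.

atomic unit of electric current: I_au = e E_h/ℏ = m_e e⁵/((4πε₀)²ℏ³) = 6.612 × 10⁻³ A.
4.58 × 10⁻¹⁰ / 6.612 × 10⁻³ = 6.927 × 10⁻⁸

6.927 × 10⁻⁸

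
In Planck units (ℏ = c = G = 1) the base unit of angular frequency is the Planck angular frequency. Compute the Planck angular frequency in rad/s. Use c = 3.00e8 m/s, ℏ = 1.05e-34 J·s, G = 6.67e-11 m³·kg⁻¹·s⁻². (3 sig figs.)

1.86e43 rad/s

ω_P = √(c⁵/(ℏG))
  = √(3.47e86)
  = 1.86e43 rad/s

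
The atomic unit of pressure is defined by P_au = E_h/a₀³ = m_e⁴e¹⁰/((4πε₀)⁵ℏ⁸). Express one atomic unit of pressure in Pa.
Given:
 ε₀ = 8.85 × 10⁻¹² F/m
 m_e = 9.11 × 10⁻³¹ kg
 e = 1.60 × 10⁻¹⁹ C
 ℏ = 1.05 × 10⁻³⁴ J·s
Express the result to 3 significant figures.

P_au = E_h/a₀³ = m_e⁴e¹⁰/((4πε₀)⁵ℏ⁸)
E_h = 4.38 × 10⁻¹⁸ J
a₀ = 5.26 × 10⁻¹¹ m
E_h/a₀³ = 3.01 × 10¹³ Pa

3.01 × 10¹³ Pa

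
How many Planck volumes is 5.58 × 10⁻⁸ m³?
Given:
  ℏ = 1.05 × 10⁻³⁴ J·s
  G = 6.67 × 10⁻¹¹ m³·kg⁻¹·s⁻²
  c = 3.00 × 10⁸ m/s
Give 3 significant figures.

1.34 × 10⁹⁷

Planck volume: V_P = (ℏG/c³)^(3/2) = 4.18 × 10⁻¹⁰⁵ m³.
5.58 × 10⁻⁸ / 4.18 × 10⁻¹⁰⁵ = 1.34 × 10⁹⁷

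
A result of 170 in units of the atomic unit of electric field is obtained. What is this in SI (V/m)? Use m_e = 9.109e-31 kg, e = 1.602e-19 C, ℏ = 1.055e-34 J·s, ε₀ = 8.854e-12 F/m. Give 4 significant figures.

One atomic unit of electric field: E_au = E_h/(e a₀) = m_e²e⁵/((4πε₀)³ℏ⁴) = 5.131e11 V/m.
170 × 5.131e11 V/m = 8.723e13 V/m

8.723e13 V/m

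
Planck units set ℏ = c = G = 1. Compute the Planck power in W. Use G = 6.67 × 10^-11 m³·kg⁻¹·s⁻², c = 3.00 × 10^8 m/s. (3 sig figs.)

3.64 × 10^52 W

From ℏ = c = G = 1 the power scale is P_P = c⁵/G.
  = 2.43 × 10^42 / 6.67 × 10^-11
  = 3.64 × 10^52 W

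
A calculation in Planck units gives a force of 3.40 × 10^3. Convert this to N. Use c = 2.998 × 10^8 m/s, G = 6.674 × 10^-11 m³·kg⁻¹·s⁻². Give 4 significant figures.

One Planck force: F_P = c⁴/G = 1.210 × 10^44 N.
3.40 × 10^3 × 1.210 × 10^44 N = 4.115 × 10^47 N

4.115 × 10^47 N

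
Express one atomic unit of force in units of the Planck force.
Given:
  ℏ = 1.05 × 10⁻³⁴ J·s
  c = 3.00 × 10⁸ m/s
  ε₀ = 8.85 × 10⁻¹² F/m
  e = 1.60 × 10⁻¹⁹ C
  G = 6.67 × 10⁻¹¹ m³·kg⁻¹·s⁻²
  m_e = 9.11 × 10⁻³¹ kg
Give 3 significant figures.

6.86 × 10⁻⁵²

atomic unit of force: F_au = E_h/a₀ = m_e²e⁶/((4πε₀)³ℏ⁴) = 8.33 × 10⁻⁸ N
Planck force: F_P = c⁴/G = 1.21 × 10⁴⁴ N
ratio = 8.33 × 10⁻⁸ / 1.21 × 10⁴⁴ = 6.86 × 10⁻⁵²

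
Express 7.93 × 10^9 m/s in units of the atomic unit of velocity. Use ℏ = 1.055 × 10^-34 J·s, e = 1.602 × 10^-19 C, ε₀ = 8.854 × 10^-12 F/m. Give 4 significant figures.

atomic unit of velocity: v_au = e²/(4πε₀ℏ) = 2.186 × 10^6 m/s.
7.93 × 10^9 / 2.186 × 10^6 = 3.627 × 10^3

3.627 × 10^3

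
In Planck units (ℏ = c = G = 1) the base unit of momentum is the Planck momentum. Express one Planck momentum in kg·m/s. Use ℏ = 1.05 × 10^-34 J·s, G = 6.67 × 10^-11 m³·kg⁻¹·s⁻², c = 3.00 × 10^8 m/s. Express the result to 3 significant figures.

p_P = √(ℏc³/G)
  = √(42.5)
  = 6.52 kg·m/s

6.52 kg·m/s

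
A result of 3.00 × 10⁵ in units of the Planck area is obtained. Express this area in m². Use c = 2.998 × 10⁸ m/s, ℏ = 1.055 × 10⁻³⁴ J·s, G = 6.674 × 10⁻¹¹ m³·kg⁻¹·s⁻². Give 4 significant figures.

7.839 × 10⁻⁶⁵ m²

One Planck area: A_P = ℏG/c³ = 2.613 × 10⁻⁷⁰ m².
3.00 × 10⁵ × 2.613 × 10⁻⁷⁰ m² = 7.839 × 10⁻⁶⁵ m²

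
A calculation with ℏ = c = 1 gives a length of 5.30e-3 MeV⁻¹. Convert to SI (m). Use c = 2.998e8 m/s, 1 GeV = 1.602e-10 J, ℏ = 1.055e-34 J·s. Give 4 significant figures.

A length is [E]⁻¹ in ℏ=c=1; restore one factor of ℏc.
1 GeV⁻¹ → ℏc × (1 GeV in J)⁻¹ = 1.974e-16 m.
Convert the energy scale: 5.30e-3 MeV⁻¹ = 5.30 GeV⁻¹.
Result: 5.30 × 1.974e-16 = 1.046e-15 m.

1.046e-15 m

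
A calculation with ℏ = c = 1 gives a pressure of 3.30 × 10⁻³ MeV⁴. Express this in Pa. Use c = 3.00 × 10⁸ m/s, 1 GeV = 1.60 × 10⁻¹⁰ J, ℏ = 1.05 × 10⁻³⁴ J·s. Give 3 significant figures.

6.92 × 10²² Pa

Pressure is [E]/[L]³ = [E]⁴/(ℏc)³.
1 GeV⁴ → 1/(ℏc)³ × (1 GeV in J)⁴ = 2.10 × 10³⁷ Pa.
Convert the energy scale: 3.30 × 10⁻³ MeV⁴ = 3.30 × 10⁻¹⁵ GeV⁴.
Result: 3.30 × 10⁻¹⁵ × 2.10 × 10³⁷ = 6.92 × 10²² Pa.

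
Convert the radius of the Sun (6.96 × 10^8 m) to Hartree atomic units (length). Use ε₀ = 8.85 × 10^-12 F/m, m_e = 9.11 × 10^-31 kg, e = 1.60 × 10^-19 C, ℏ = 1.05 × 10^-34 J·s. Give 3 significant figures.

1.32 × 10^19

Bohr radius: a₀ = 4πε₀ℏ²/(m_e e²) = 5.26 × 10^-11 m.
6.96 × 10^8 / 5.26 × 10^-11 = 1.32 × 10^19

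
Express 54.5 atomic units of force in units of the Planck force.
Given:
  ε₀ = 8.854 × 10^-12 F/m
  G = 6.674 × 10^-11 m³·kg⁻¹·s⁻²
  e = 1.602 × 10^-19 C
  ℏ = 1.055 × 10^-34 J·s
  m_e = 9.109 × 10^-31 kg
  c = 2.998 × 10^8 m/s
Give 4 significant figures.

3.701 × 10^-50

atomic unit of force: F_au = E_h/a₀ = m_e²e⁶/((4πε₀)³ℏ⁴) = 8.220 × 10^-8 N
Planck force: F_P = c⁴/G = 1.210 × 10^44 N
54.5 × 8.220 × 10^-8 / 1.210 × 10^44 = 3.701 × 10^-50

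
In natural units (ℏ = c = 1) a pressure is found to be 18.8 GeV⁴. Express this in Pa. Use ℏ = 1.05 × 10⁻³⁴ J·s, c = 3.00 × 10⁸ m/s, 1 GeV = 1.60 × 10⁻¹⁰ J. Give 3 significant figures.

Pressure is [E]/[L]³ = [E]⁴/(ℏc)³.
1 GeV⁴ → 1/(ℏc)³ × (1 GeV in J)⁴ = 2.10 × 10³⁷ Pa.
Result: 18.8 × 2.10 × 10³⁷ = 3.94 × 10³⁸ Pa.

3.94 × 10³⁸ Pa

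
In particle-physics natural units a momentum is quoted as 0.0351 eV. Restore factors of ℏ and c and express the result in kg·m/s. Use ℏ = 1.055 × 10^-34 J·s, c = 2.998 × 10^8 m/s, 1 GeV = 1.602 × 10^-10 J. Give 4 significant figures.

Momentum is [E]/c; divide by c.
1 GeV → 1/c × (1 GeV in J) = 5.344 × 10^-19 kg·m/s.
Convert the energy scale: 0.0351 eV = 3.51 × 10^-11 GeV.
Result: 3.51 × 10^-11 × 5.344 × 10^-19 = 1.876 × 10^-29 kg·m/s.

1.876 × 10^-29 kg·m/s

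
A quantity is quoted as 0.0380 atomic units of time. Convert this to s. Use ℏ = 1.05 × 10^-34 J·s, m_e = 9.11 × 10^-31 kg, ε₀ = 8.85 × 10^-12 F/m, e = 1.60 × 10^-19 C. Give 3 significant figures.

One atomic unit of time: τ_au = (4πε₀)²ℏ³/(m_e e⁴) = 2.40 × 10^-17 s.
0.0380 × 2.40 × 10^-17 s = 9.11 × 10^-19 s

9.11 × 10^-19 s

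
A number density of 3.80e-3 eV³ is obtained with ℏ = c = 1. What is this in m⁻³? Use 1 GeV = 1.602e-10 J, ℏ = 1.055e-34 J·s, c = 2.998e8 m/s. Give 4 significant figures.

4.938e17 m⁻³

Number density is [L]⁻³ = [E]³/(ℏc)³.
1 GeV³ → 1/(ℏc)³ × (1 GeV in J)³ = 1.299e47 m⁻³.
Convert the energy scale: 3.80e-3 eV³ = 3.80e-30 GeV³.
Result: 3.80e-30 × 1.299e47 = 4.938e17 m⁻³.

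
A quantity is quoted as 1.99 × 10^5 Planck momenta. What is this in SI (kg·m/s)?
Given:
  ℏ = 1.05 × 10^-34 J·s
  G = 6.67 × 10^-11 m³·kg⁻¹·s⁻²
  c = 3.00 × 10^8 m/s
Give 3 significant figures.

1.30 × 10^6 kg·m/s

One Planck momentum: p_P = √(ℏc³/G) = 6.52 kg·m/s.
1.99 × 10^5 × 6.52 kg·m/s = 1.30 × 10^6 kg·m/s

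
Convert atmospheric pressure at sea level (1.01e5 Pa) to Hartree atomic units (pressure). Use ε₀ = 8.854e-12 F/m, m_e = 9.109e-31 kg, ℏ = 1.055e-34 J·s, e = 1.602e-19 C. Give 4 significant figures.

3.448e-9

atomic unit of pressure: P_au = E_h/a₀³ = m_e⁴e¹⁰/((4πε₀)⁵ℏ⁸) = 2.929e13 Pa.
1.01e5 / 2.929e13 = 3.448e-9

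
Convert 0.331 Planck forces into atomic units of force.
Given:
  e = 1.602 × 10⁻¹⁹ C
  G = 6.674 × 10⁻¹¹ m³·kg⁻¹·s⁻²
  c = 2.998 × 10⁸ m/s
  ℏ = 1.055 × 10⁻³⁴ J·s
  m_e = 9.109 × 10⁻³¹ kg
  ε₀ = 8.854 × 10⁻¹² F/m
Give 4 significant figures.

4.874 × 10⁵⁰

Planck force: F_P = c⁴/G = 1.210 × 10⁴⁴ N
atomic unit of force: F_au = E_h/a₀ = m_e²e⁶/((4πε₀)³ℏ⁴) = 8.220 × 10⁻⁸ N
0.331 × 1.210 × 10⁴⁴ / 8.220 × 10⁻⁸ = 4.874 × 10⁵⁰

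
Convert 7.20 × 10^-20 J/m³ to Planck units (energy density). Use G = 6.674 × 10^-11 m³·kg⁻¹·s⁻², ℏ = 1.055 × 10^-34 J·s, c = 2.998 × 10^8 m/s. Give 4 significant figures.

Planck energy density: u_P = c⁷/(ℏG²) = 4.632 × 10^113 J/m³.
7.20 × 10^-20 / 4.632 × 10^113 = 1.554 × 10^-133

1.554 × 10^-133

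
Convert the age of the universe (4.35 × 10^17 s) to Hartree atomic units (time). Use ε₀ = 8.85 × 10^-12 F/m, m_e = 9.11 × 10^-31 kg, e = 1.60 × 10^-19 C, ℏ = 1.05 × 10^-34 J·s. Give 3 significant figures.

1.81 × 10^34

atomic unit of time: τ_au = (4πε₀)²ℏ³/(m_e e⁴) = 2.40 × 10^-17 s.
4.35 × 10^17 / 2.40 × 10^-17 = 1.81 × 10^34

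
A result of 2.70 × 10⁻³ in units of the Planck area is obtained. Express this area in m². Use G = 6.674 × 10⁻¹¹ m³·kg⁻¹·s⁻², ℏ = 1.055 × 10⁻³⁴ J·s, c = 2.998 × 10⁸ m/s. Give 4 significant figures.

One Planck area: A_P = ℏG/c³ = 2.613 × 10⁻⁷⁰ m².
2.70 × 10⁻³ × 2.613 × 10⁻⁷⁰ m² = 7.055 × 10⁻⁷³ m²

7.055 × 10⁻⁷³ m²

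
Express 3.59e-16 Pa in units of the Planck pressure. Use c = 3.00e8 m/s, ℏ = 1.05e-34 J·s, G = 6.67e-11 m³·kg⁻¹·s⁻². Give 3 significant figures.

Planck pressure: p_P = c⁷/(ℏG²) = 4.68e113 Pa.
3.59e-16 / 4.68e113 = 7.67e-130

7.67e-130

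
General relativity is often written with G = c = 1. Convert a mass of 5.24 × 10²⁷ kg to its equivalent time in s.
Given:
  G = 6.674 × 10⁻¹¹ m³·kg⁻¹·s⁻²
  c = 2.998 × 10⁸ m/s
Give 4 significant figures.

1.298 × 10⁻⁸ s

Mass → time via G/c³.
5.24 × 10²⁷ kg × (G/c³) = 1.298 × 10⁻⁸ s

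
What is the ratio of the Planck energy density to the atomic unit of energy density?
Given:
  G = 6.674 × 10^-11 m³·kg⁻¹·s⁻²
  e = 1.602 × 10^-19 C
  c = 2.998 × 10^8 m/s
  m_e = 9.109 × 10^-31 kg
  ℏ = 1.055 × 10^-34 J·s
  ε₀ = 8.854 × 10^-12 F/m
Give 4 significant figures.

Planck energy density: u_P = c⁷/(ℏG²) = 4.632 × 10^113 J/m³
atomic unit of energy density: u_au = E_h/a₀³ = m_e⁴e¹⁰/((4πε₀)⁵ℏ⁸) = 2.929 × 10^13 J/m³
ratio = 4.632 × 10^113 / 2.929 × 10^13 = 1.581 × 10^100

1.581 × 10^100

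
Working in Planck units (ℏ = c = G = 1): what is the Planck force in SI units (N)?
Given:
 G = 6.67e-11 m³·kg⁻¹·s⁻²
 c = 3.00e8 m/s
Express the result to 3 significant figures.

Dimensional analysis gives F_P = c⁴/G.
  = 8.10e33 / 6.67e-11
  = 1.21e44 N

1.21e44 N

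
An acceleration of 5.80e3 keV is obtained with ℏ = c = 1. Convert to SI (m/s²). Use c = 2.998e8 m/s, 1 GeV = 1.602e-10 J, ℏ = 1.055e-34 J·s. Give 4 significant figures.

2.640e30 m/s²

Acceleration is [L]/[T]² = c·[E]/ℏ.
1 GeV → c/ℏ × (1 GeV in J) = 4.552e32 m/s².
Convert the energy scale: 5.80e3 keV = 5.80e-3 GeV.
Result: 5.80e-3 × 4.552e32 = 2.640e30 m/s².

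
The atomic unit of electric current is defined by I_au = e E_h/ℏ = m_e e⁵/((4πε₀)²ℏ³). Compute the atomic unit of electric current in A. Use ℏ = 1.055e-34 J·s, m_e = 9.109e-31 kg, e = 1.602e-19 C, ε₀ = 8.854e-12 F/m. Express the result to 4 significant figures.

6.612e-3 A

I_au = e E_h/ℏ = m_e e⁵/((4πε₀)²ℏ³)
E_h = 4.354e-18 J
e·E_h/ℏ = 6.612e-3 A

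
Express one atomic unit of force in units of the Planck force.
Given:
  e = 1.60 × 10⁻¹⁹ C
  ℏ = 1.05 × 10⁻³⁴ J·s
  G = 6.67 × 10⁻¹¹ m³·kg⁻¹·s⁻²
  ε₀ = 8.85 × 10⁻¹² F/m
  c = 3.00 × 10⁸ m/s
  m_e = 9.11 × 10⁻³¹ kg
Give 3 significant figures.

6.86 × 10⁻⁵²

atomic unit of force: F_au = E_h/a₀ = m_e²e⁶/((4πε₀)³ℏ⁴) = 8.33 × 10⁻⁸ N
Planck force: F_P = c⁴/G = 1.21 × 10⁴⁴ N
ratio = 8.33 × 10⁻⁸ / 1.21 × 10⁴⁴ = 6.86 × 10⁻⁵²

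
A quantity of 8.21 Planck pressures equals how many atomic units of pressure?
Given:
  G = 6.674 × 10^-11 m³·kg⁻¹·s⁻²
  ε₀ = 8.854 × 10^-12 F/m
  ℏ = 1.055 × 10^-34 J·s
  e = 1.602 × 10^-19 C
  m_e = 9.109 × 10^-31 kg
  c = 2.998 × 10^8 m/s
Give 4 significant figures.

1.298 × 10^101

Planck pressure: p_P = c⁷/(ℏG²) = 4.632 × 10^113 Pa
atomic unit of pressure: P_au = E_h/a₀³ = m_e⁴e¹⁰/((4πε₀)⁵ℏ⁸) = 2.929 × 10^13 Pa
8.21 × 4.632 × 10^113 / 2.929 × 10^13 = 1.298 × 10^101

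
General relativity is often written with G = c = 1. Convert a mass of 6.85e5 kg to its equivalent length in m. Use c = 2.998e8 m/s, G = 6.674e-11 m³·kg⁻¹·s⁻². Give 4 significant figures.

5.086e-22 m

In G = c = 1 units mass has dimensions of length; the conversion factor is G/c².
6.85e5 kg × (G/c²) = 5.086e-22 m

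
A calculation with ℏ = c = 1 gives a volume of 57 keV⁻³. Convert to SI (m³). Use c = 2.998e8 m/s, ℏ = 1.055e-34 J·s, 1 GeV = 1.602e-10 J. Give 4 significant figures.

4.387e-28 m³

Volume is [L]³ = [E]⁻³·(ℏc)³.
1 GeV⁻³ → (ℏc)³ × (1 GeV in J)⁻³ = 7.696e-48 m³.
Convert the energy scale: 57 keV⁻³ = 5.70e19 GeV⁻³.
Result: 5.70e19 × 7.696e-48 = 4.387e-28 m³.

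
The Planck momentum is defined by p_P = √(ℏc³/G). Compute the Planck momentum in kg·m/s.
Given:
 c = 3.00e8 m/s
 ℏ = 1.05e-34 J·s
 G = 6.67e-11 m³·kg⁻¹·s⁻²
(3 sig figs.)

6.52 kg·m/s

p_P = √(ℏc³/G)
  = √(42.5)
  = 6.52 kg·m/s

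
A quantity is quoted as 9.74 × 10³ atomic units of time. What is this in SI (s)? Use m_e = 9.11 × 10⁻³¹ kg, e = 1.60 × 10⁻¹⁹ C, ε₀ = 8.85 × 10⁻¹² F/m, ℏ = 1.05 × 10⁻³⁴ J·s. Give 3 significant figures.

2.34 × 10⁻¹³ s

One atomic unit of time: τ_au = (4πε₀)²ℏ³/(m_e e⁴) = 2.40 × 10⁻¹⁷ s.
9.74 × 10³ × 2.40 × 10⁻¹⁷ s = 2.34 × 10⁻¹³ s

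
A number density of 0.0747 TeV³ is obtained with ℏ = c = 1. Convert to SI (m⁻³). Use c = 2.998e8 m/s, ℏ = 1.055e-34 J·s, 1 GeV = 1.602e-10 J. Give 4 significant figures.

9.706e54 m⁻³

Number density is [L]⁻³ = [E]³/(ℏc)³.
1 GeV³ → 1/(ℏc)³ × (1 GeV in J)³ = 1.299e47 m⁻³.
Convert the energy scale: 0.0747 TeV³ = 7.47e7 GeV³.
Result: 7.47e7 × 1.299e47 = 9.706e54 m⁻³.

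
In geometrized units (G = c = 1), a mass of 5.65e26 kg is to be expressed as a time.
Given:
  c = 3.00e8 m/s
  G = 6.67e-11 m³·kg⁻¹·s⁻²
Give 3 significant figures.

Mass → time via G/c³.
5.65e26 kg × (G/c³) = 1.40e-9 s

1.40e-9 s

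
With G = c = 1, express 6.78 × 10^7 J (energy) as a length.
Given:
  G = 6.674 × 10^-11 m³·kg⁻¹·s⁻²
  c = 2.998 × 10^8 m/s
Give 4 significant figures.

5.601 × 10^-37 m

Energy → length via G/c⁴.
6.78 × 10^7 J × (G/c⁴) = 5.601 × 10^-37 m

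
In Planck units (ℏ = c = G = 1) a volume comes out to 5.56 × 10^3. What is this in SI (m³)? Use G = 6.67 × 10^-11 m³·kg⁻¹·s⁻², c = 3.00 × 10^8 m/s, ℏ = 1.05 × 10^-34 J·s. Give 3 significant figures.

One Planck volume: V_P = (ℏG/c³)^(3/2) = 4.18 × 10^-105 m³.
5.56 × 10^3 × 4.18 × 10^-105 m³ = 2.32 × 10^-101 m³

2.32 × 10^-101 m³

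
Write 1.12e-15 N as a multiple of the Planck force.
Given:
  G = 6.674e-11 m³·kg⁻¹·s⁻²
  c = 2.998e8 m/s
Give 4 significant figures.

Planck force: F_P = c⁴/G = 1.210e44 N.
1.12e-15 / 1.210e44 = 9.253e-60

9.253e-60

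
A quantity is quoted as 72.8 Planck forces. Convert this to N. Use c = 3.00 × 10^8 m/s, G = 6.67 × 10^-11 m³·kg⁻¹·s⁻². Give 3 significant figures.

8.84 × 10^45 N

One Planck force: F_P = c⁴/G = 1.21 × 10^44 N.
72.8 × 1.21 × 10^44 N = 8.84 × 10^45 N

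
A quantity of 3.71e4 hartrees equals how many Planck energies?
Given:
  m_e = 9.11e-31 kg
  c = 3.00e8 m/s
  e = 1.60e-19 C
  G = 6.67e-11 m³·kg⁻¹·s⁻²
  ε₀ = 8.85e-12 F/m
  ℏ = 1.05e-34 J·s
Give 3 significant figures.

hartree: E_h = m_e e⁴/(4πε₀ℏ)² = 4.38e-18 J
Planck energy: E_P = √(ℏc⁵/G) = 1.96e9 J
3.71e4 × 4.38e-18 / 1.96e9 = 8.31e-23

8.31e-23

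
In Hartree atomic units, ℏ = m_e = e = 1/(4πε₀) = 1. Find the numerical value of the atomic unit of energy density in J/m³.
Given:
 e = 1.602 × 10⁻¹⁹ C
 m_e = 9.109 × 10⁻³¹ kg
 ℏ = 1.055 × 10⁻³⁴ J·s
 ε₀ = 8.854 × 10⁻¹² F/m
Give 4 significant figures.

The unique combination of the constants set to 1 with dimensions of energy density is u_au = E_h/a₀³ = m_e⁴e¹⁰/((4πε₀)⁵ℏ⁸).
E_h = 4.354 × 10⁻¹⁸ J
a₀ = 5.297 × 10⁻¹¹ m
E_h/a₀³ = 2.929 × 10¹³ J/m³

2.929 × 10¹³ J/m³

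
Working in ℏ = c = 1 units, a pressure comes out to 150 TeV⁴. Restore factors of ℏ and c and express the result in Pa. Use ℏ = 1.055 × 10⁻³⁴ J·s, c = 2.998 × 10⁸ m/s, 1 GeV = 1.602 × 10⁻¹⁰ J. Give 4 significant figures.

Pressure is [E]/[L]³ = [E]⁴/(ℏc)³.
1 GeV⁴ → 1/(ℏc)³ × (1 GeV in J)⁴ = 2.082 × 10³⁷ Pa.
Convert the energy scale: 150 TeV⁴ = 1.50 × 10¹⁴ GeV⁴.
Result: 1.50 × 10¹⁴ × 2.082 × 10³⁷ = 3.122 × 10⁵¹ Pa.

3.122 × 10⁵¹ Pa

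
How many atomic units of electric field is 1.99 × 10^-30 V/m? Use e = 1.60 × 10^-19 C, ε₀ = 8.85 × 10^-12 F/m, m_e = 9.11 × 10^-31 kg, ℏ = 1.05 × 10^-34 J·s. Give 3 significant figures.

atomic unit of electric field: E_au = E_h/(e a₀) = m_e²e⁵/((4πε₀)³ℏ⁴) = 5.20 × 10^11 V/m.
1.99 × 10^-30 / 5.20 × 10^11 = 3.82 × 10^-42

3.82 × 10^-42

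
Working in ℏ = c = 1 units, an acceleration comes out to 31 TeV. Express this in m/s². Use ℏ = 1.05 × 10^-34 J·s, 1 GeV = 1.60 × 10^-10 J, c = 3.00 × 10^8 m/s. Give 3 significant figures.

Acceleration is [L]/[T]² = c·[E]/ℏ.
1 GeV → c/ℏ × (1 GeV in J) = 4.57 × 10^32 m/s².
Convert the energy scale: 31 TeV = 3.10 × 10^4 GeV.
Result: 3.10 × 10^4 × 4.57 × 10^32 = 1.42 × 10^37 m/s².

1.42 × 10^37 m/s²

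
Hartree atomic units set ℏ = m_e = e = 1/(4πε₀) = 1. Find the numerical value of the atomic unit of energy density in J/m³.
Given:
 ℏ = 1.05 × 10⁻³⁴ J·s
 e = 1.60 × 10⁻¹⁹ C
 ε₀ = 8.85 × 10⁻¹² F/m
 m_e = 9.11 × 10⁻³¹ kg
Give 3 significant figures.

Dimensional analysis gives u_au = E_h/a₀³ = m_e⁴e¹⁰/((4πε₀)⁵ℏ⁸).
E_h = 4.38 × 10⁻¹⁸ J
a₀ = 5.26 × 10⁻¹¹ m
E_h/a₀³ = 3.01 × 10¹³ J/m³

3.01 × 10¹³ J/m³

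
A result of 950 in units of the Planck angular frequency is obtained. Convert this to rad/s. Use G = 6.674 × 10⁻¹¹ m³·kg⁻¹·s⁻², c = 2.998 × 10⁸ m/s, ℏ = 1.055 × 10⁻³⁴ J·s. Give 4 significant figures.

One Planck angular frequency: ω_P = √(c⁵/(ℏG)) = 1.855 × 10⁴³ rad/s.
950 × 1.855 × 10⁴³ rad/s = 1.762 × 10⁴⁶ rad/s

1.762 × 10⁴⁶ rad/s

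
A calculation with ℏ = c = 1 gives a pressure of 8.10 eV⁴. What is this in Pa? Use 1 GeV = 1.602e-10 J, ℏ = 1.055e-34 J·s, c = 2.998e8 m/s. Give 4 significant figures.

168.6 Pa

Pressure is [E]/[L]³ = [E]⁴/(ℏc)³.
1 GeV⁴ → 1/(ℏc)³ × (1 GeV in J)⁴ = 2.082e37 Pa.
Convert the energy scale: 8.10 eV⁴ = 8.10e-36 GeV⁴.
Result: 8.10e-36 × 2.082e37 = 168.6 Pa.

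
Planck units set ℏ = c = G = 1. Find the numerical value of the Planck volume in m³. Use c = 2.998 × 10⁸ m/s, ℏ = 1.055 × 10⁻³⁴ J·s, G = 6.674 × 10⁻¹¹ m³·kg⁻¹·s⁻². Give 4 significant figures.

The unique combination of the constants set to 1 with dimensions of volume is V_P = (ℏG/c³)^(3/2).
  = √(1.784 × 10⁻²⁰⁹)
  = 4.224 × 10⁻¹⁰⁵ m³

4.224 × 10⁻¹⁰⁵ m³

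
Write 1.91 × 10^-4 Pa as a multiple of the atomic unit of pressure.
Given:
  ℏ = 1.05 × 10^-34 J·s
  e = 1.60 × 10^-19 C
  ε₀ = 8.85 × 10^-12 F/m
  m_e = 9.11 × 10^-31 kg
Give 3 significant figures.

6.34 × 10^-18

atomic unit of pressure: P_au = E_h/a₀³ = m_e⁴e¹⁰/((4πε₀)⁵ℏ⁸) = 3.01 × 10^13 Pa.
1.91 × 10^-4 / 3.01 × 10^13 = 6.34 × 10^-18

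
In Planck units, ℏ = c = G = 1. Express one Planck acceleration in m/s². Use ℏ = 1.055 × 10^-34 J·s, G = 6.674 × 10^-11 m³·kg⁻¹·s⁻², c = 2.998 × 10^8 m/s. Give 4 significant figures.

5.560 × 10^51 m/s²

Dimensional analysis gives a_P = √(c⁷/(ℏG)).
  = √(3.092 × 10^103)
  = 5.560 × 10^51 m/s²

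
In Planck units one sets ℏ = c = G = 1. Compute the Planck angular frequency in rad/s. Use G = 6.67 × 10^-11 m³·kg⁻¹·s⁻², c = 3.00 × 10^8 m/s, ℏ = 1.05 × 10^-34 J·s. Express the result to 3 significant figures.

ω_P = √(c⁵/(ℏG))
  = √(3.47 × 10^86)
  = 1.86 × 10^43 rad/s

1.86 × 10^43 rad/s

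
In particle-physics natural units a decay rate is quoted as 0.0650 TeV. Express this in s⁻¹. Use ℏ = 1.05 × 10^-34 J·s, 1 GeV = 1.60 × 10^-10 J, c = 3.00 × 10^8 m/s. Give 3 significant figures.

9.90 × 10^25 s⁻¹

A rate is [E]/ℏ; divide by ℏ.
1 GeV → 1/ℏ × (1 GeV in J) = 1.52 × 10^24 s⁻¹.
Convert the energy scale: 0.0650 TeV = 65 GeV.
Result: 65 × 1.52 × 10^24 = 9.90 × 10^25 s⁻¹.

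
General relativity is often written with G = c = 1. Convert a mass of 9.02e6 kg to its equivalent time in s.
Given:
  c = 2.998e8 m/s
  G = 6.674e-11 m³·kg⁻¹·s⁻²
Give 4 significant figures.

2.234e-29 s

Mass → time via G/c³.
9.02e6 kg × (G/c³) = 2.234e-29 s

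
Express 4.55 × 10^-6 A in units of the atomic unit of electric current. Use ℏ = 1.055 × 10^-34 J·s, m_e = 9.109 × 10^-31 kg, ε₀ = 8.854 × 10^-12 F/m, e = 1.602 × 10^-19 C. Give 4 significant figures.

atomic unit of electric current: I_au = e E_h/ℏ = m_e e⁵/((4πε₀)²ℏ³) = 6.612 × 10^-3 A.
4.55 × 10^-6 / 6.612 × 10^-3 = 6.882 × 10^-4

6.882 × 10^-4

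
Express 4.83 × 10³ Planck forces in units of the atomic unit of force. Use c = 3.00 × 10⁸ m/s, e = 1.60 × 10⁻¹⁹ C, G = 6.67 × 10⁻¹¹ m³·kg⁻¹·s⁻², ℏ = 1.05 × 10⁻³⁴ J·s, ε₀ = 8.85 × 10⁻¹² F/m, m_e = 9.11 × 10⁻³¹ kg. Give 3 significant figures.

Planck force: F_P = c⁴/G = 1.21 × 10⁴⁴ N
atomic unit of force: F_au = E_h/a₀ = m_e²e⁶/((4πε₀)³ℏ⁴) = 8.33 × 10⁻⁸ N
4.83 × 10³ × 1.21 × 10⁴⁴ / 8.33 × 10⁻⁸ = 7.04 × 10⁵⁴

7.04 × 10⁵⁴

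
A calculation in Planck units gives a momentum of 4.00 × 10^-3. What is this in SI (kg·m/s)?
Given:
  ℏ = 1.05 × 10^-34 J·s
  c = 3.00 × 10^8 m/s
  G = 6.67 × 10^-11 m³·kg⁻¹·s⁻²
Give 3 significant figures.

One Planck momentum: p_P = √(ℏc³/G) = 6.52 kg·m/s.
4.00 × 10^-3 × 6.52 kg·m/s = 0.0261 kg·m/s

0.0261 kg·m/s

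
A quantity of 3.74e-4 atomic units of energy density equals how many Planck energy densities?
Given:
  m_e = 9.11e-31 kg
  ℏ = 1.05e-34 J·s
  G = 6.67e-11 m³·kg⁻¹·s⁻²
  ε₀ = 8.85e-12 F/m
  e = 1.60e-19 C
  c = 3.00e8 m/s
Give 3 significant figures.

atomic unit of energy density: u_au = E_h/a₀³ = m_e⁴e¹⁰/((4πε₀)⁵ℏ⁸) = 3.01e13 J/m³
Planck energy density: u_P = c⁷/(ℏG²) = 4.68e113 J/m³
3.74e-4 × 3.01e13 / 4.68e113 = 2.41e-104

2.41e-104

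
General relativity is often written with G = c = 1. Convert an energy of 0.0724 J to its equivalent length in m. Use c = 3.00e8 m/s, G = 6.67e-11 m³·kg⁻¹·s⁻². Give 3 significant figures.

5.96e-46 m

Energy → length via G/c⁴.
0.0724 J × (G/c⁴) = 5.96e-46 m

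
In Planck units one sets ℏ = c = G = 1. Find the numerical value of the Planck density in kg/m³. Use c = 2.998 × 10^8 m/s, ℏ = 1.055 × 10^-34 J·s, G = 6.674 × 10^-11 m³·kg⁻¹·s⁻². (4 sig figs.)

ρ_P = c⁵/(ℏG²)
  = 2.422 × 10^42 / 4.699 × 10^-55
  = 5.154 × 10^96 kg/m³

5.154 × 10^96 kg/m³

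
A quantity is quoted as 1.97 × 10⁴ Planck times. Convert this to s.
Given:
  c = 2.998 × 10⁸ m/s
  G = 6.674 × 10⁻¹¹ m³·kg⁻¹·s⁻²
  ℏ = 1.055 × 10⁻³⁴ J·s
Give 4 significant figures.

1.062 × 10⁻³⁹ s

One Planck time: t_P = √(ℏG/c⁵) = 5.392 × 10⁻⁴⁴ s.
1.97 × 10⁴ × 5.392 × 10⁻⁴⁴ s = 1.062 × 10⁻³⁹ s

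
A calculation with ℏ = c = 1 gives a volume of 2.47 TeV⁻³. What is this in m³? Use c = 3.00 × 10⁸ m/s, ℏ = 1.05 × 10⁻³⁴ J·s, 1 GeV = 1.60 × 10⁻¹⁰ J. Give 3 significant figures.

1.88 × 10⁻⁵⁶ m³

Volume is [L]³ = [E]⁻³·(ℏc)³.
1 GeV⁻³ → (ℏc)³ × (1 GeV in J)⁻³ = 7.63 × 10⁻⁴⁸ m³.
Convert the energy scale: 2.47 TeV⁻³ = 2.47 × 10⁻⁹ GeV⁻³.
Result: 2.47 × 10⁻⁹ × 7.63 × 10⁻⁴⁸ = 1.88 × 10⁻⁵⁶ m³.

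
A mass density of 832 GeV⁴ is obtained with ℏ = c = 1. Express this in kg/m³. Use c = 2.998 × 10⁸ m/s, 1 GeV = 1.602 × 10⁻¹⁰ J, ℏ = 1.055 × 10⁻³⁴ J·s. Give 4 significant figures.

1.927 × 10²³ kg/m³

Mass density is [E]/(c²[L]³) = [E]⁴/(ℏ³c⁵).
1 GeV⁴ → 1/(ℏ³c⁵) × (1 GeV in J)⁴ = 2.316 × 10²⁰ kg/m³.
Result: 832 × 2.316 × 10²⁰ = 1.927 × 10²³ kg/m³.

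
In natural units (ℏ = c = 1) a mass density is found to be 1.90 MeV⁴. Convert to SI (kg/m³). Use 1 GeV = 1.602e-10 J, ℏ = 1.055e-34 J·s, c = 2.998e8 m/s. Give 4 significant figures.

4.400e8 kg/m³

Mass density is [E]/(c²[L]³) = [E]⁴/(ℏ³c⁵).
1 GeV⁴ → 1/(ℏ³c⁵) × (1 GeV in J)⁴ = 2.316e20 kg/m³.
Convert the energy scale: 1.90 MeV⁴ = 1.90e-12 GeV⁴.
Result: 1.90e-12 × 2.316e20 = 4.400e8 kg/m³.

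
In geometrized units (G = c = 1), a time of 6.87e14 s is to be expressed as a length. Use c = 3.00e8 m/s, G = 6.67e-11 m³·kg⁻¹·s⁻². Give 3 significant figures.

2.06e23 m

Time → length via c.
6.87e14 s × (c) = 2.06e23 m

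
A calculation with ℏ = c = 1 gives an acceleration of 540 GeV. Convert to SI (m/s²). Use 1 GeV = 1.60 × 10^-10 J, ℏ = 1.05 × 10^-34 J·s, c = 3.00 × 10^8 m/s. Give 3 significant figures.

2.47 × 10^35 m/s²

Acceleration is [L]/[T]² = c·[E]/ℏ.
1 GeV → c/ℏ × (1 GeV in J) = 4.57 × 10^32 m/s².
Result: 540 × 4.57 × 10^32 = 2.47 × 10^35 m/s².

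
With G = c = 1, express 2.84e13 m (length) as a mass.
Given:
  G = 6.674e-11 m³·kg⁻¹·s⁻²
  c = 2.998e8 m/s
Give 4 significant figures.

Length → mass via c²/G.
2.84e13 m × (c²/G) = 3.825e40 kg

3.825e40 kg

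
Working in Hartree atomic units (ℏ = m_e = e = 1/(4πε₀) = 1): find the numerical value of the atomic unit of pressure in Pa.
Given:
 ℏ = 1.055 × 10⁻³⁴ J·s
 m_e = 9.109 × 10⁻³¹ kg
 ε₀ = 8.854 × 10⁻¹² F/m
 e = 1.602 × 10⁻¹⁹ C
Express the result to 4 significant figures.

2.929 × 10¹³ Pa

The unique combination of the constants set to 1 with dimensions of pressure is P_au = E_h/a₀³ = m_e⁴e¹⁰/((4πε₀)⁵ℏ⁸).
E_h = 4.354 × 10⁻¹⁸ J
a₀ = 5.297 × 10⁻¹¹ m
E_h/a₀³ = 2.929 × 10¹³ Pa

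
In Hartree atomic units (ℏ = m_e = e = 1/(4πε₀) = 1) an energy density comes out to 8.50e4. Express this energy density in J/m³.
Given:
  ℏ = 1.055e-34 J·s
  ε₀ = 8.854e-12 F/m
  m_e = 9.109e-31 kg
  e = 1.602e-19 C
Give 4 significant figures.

One atomic unit of energy density: u_au = E_h/a₀³ = m_e⁴e¹⁰/((4πε₀)⁵ℏ⁸) = 2.929e13 J/m³.
8.50e4 × 2.929e13 J/m³ = 2.490e18 J/m³

2.490e18 J/m³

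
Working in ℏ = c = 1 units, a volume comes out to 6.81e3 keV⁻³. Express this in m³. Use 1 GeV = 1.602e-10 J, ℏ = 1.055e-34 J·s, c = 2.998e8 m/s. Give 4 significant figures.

5.241e-26 m³

Volume is [L]³ = [E]⁻³·(ℏc)³.
1 GeV⁻³ → (ℏc)³ × (1 GeV in J)⁻³ = 7.696e-48 m³.
Convert the energy scale: 6.81e3 keV⁻³ = 6.81e21 GeV⁻³.
Result: 6.81e21 × 7.696e-48 = 5.241e-26 m³.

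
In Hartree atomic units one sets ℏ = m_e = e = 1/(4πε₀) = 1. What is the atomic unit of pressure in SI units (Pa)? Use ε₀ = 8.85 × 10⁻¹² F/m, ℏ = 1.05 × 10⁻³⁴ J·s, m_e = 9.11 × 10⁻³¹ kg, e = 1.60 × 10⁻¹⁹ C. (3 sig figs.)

P_au = E_h/a₀³ = m_e⁴e¹⁰/((4πε₀)⁵ℏ⁸)
E_h = 4.38 × 10⁻¹⁸ J
a₀ = 5.26 × 10⁻¹¹ m
E_h/a₀³ = 3.01 × 10¹³ Pa

3.01 × 10¹³ Pa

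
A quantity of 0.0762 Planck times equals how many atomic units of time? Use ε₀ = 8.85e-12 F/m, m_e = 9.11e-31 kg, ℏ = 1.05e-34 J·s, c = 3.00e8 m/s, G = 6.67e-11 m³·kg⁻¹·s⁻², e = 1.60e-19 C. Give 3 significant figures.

1.71e-28

Planck time: t_P = √(ℏG/c⁵) = 5.37e-44 s
atomic unit of time: τ_au = (4πε₀)²ℏ³/(m_e e⁴) = 2.40e-17 s
0.0762 × 5.37e-44 / 2.40e-17 = 1.71e-28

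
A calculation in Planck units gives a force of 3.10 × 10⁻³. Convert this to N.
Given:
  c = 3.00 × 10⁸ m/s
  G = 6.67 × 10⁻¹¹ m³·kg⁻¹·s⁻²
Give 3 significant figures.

3.76 × 10⁴¹ N

One Planck force: F_P = c⁴/G = 1.21 × 10⁴⁴ N.
3.10 × 10⁻³ × 1.21 × 10⁴⁴ N = 3.76 × 10⁴¹ N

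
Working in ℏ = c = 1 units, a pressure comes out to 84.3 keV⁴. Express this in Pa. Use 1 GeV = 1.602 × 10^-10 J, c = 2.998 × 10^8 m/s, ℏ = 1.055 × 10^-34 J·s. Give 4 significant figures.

1.755 × 10^15 Pa

Pressure is [E]/[L]³ = [E]⁴/(ℏc)³.
1 GeV⁴ → 1/(ℏc)³ × (1 GeV in J)⁴ = 2.082 × 10^37 Pa.
Convert the energy scale: 84.3 keV⁴ = 8.43 × 10^-23 GeV⁴.
Result: 8.43 × 10^-23 × 2.082 × 10^37 = 1.755 × 10^15 Pa.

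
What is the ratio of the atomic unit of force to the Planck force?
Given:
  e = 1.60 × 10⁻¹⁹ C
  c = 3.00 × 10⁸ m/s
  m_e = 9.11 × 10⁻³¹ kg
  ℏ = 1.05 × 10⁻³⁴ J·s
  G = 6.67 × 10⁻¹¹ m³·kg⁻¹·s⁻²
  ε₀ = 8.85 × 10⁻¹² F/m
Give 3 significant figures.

6.86 × 10⁻⁵²

atomic unit of force: F_au = E_h/a₀ = m_e²e⁶/((4πε₀)³ℏ⁴) = 8.33 × 10⁻⁸ N
Planck force: F_P = c⁴/G = 1.21 × 10⁴⁴ N
ratio = 8.33 × 10⁻⁸ / 1.21 × 10⁴⁴ = 6.86 × 10⁻⁵²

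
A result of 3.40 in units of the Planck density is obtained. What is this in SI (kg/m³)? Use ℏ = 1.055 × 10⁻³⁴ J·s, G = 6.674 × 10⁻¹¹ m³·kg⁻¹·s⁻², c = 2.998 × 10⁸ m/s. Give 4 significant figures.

One Planck density: ρ_P = c⁵/(ℏG²) = 5.154 × 10⁹⁶ kg/m³.
3.40 × 5.154 × 10⁹⁶ kg/m³ = 1.752 × 10⁹⁷ kg/m³

1.752 × 10⁹⁷ kg/m³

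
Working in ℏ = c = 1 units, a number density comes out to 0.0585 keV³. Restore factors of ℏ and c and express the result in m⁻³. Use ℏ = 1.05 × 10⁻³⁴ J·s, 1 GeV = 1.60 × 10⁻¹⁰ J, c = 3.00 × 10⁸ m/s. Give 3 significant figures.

7.67 × 10²⁷ m⁻³

Number density is [L]⁻³ = [E]³/(ℏc)³.
1 GeV³ → 1/(ℏc)³ × (1 GeV in J)³ = 1.31 × 10⁴⁷ m⁻³.
Convert the energy scale: 0.0585 keV³ = 5.85 × 10⁻²⁰ GeV³.
Result: 5.85 × 10⁻²⁰ × 1.31 × 10⁴⁷ = 7.67 × 10²⁷ m⁻³.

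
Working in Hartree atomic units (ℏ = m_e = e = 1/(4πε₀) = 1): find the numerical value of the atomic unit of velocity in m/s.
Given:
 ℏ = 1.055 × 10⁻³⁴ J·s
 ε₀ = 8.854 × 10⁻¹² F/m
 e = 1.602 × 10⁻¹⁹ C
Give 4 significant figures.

2.186 × 10⁶ m/s

Dimensional analysis gives v_au = e²/(4πε₀ℏ).
  = 2.566 × 10⁻³⁸ / 1.174 × 10⁻⁴⁴
  = 2.186 × 10⁶ m/s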